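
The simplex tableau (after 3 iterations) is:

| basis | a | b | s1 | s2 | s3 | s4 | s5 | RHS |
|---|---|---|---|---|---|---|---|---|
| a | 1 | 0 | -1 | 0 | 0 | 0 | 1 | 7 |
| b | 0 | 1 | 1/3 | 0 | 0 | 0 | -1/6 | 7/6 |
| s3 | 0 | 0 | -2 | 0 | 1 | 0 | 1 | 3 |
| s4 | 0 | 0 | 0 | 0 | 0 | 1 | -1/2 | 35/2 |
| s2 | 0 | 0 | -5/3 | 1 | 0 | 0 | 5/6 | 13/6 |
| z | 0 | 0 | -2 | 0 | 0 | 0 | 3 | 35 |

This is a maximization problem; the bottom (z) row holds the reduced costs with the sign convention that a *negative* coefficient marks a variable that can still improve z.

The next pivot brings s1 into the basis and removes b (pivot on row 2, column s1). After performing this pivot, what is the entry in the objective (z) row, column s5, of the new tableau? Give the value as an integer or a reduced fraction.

2

Pivot element is row 2, column s1: 1/3.
Normalize row 2: new (row 2, s5) = (-1/6)/(1/3) = -1/2.
z-row ← z-row − (-2)·(new row 2): 3 − (-2)·(-1/2) = 2.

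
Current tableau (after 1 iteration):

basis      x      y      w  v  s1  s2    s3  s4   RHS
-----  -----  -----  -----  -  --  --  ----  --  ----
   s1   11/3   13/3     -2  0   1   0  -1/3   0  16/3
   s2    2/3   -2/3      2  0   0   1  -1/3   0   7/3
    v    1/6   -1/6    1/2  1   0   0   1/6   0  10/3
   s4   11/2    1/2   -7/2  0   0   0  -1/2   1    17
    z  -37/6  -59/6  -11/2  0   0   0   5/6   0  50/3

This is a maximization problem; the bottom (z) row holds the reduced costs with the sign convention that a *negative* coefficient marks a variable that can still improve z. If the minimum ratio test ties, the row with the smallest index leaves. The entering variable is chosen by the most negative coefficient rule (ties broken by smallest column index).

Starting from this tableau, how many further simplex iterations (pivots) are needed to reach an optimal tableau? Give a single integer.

3

pivot: y in, s1 out → z = 374/13
pivot: w in, s2 out → z = 2089/44
pivot: s3 in, v out → z = 789/11
No improving column remains; optimal.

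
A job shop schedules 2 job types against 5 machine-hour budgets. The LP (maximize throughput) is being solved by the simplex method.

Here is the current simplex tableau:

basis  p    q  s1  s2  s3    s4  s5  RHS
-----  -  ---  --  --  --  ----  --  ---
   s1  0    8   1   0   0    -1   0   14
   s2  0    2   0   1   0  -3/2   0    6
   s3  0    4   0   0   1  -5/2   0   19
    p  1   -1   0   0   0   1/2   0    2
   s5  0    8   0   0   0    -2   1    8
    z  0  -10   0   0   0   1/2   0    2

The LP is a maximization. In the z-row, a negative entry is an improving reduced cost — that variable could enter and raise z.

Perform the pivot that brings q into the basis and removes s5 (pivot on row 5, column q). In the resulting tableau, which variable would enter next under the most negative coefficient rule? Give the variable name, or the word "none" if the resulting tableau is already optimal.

Pivot element 8. New z-row = old z-row − (-10)·(row 5/8).
Updated z-row coefficients: p: 0, q: 0, s1: 0, s2: 0, s3: 0, s4: -2, s5: 5/4.
The most negative is -2 in column s4, so s4 would enter next.

s4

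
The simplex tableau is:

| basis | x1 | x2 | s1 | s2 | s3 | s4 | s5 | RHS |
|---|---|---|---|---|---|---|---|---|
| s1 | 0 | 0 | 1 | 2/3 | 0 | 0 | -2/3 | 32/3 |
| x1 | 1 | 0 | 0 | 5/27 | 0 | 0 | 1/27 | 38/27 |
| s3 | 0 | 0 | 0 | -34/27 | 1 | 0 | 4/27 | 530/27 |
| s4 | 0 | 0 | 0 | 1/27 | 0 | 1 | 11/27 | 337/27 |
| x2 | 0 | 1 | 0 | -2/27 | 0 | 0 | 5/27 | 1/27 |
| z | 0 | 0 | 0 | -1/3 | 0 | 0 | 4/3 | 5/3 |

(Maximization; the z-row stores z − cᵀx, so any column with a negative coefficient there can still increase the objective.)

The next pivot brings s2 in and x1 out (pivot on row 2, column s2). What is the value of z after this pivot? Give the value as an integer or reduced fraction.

Minimum ratio for s2: (38/27)/(5/27) = 38/5.
z changes by −(z-row coeff of s2)·ratio = −(-1/3)·(38/5) = 38/15.
New z = 5/3 + (38/15) = 21/5.

21/5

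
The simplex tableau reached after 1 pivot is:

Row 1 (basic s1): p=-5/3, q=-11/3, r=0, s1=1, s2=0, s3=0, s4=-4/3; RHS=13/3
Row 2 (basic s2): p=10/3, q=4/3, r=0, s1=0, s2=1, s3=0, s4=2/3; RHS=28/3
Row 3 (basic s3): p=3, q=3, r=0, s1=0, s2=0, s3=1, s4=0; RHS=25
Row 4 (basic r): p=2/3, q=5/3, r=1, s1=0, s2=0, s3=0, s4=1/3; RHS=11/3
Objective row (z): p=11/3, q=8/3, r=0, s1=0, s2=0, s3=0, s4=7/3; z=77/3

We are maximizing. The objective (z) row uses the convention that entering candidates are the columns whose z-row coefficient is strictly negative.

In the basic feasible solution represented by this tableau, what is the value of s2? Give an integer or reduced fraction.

s2 is basic (row 2); its value is the RHS of that row: 28/3.

28/3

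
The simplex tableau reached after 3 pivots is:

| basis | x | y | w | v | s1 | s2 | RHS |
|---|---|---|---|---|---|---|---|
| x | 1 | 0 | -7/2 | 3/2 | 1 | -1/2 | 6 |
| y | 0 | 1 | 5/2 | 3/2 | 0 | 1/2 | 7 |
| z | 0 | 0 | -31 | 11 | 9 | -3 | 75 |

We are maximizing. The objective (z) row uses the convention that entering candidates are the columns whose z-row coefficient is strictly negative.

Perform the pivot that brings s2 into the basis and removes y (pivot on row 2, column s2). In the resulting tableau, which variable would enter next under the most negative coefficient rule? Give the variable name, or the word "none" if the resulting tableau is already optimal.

w

Pivot element 1/2. New z-row = old z-row − (-3)·(row 2/(1/2)).
Updated z-row coefficients: x: 0, y: 6, w: -16, v: 20, s1: 9, s2: 0.
The most negative is -16 in column w, so w would enter next.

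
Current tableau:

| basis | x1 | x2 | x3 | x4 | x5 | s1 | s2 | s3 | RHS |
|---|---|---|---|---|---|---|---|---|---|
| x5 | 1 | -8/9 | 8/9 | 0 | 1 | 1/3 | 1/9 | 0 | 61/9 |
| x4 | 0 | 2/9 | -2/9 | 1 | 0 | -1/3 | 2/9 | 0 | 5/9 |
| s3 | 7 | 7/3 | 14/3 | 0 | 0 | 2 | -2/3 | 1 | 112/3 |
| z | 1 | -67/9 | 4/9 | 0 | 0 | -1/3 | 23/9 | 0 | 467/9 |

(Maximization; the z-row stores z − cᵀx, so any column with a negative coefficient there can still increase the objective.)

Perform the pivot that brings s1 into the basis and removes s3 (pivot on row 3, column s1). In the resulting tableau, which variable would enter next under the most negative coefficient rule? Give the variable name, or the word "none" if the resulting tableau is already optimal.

x2

Pivot element 2. New z-row = old z-row − (-1/3)·(row 3/2).
Updated z-row coefficients: x1: 13/6, x2: -127/18, x3: 11/9, x4: 0, x5: 0, s1: 0, s2: 22/9, s3: 1/6.
The most negative is -127/18 in column x2, so x2 would enter next.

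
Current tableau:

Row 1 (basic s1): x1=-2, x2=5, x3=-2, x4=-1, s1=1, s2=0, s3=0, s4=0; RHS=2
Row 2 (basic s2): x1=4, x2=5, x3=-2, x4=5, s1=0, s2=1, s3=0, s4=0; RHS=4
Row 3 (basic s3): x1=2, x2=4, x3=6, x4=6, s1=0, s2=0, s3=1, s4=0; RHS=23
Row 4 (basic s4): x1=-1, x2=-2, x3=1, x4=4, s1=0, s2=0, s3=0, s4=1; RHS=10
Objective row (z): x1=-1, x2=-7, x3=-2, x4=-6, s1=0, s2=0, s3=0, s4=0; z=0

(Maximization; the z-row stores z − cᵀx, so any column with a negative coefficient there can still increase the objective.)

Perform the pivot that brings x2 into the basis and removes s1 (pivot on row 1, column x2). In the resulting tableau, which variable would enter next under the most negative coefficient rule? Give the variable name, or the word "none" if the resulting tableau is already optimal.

Pivot element 5. New z-row = old z-row − (-7)·(row 1/5).
Updated z-row coefficients: x1: -19/5, x2: 0, x3: -24/5, x4: -37/5, s1: 7/5, s2: 0, s3: 0, s4: 0.
The most negative is -37/5 in column x4, so x4 would enter next.

x4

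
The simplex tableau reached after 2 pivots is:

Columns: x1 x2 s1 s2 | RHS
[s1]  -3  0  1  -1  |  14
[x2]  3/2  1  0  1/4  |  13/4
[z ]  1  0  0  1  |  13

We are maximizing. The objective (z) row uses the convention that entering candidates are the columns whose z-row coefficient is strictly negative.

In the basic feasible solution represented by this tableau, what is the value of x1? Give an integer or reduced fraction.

0

x1 is nonbasic (not in the basis column), so its value in the current BFS is 0.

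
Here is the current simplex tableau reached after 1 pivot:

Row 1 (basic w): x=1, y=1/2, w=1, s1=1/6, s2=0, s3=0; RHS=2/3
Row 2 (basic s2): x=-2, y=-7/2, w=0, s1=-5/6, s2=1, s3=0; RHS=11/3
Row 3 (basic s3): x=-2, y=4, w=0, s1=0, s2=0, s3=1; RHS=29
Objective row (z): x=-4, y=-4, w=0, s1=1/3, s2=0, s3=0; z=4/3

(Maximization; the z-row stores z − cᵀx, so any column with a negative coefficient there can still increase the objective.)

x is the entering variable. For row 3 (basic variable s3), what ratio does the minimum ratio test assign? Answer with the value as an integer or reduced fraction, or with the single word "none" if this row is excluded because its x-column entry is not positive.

none

The x entry in row 3 is -2 ≤ 0, so this row gives no ratio.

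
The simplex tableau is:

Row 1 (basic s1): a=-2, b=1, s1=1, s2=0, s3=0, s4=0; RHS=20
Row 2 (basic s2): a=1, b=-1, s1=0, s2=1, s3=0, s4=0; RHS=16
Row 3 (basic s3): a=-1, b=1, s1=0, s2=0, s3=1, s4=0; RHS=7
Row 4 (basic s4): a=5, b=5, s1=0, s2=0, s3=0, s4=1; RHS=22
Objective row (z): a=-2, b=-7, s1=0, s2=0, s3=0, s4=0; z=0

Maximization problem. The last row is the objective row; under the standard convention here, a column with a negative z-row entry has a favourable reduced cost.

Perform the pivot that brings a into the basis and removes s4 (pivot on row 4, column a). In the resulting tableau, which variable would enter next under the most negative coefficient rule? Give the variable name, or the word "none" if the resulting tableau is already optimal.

Pivot element 5. New z-row = old z-row − (-2)·(row 4/5).
Updated z-row coefficients: a: 0, b: -5, s1: 0, s2: 0, s3: 0, s4: 2/5.
The most negative is -5 in column b, so b would enter next.

b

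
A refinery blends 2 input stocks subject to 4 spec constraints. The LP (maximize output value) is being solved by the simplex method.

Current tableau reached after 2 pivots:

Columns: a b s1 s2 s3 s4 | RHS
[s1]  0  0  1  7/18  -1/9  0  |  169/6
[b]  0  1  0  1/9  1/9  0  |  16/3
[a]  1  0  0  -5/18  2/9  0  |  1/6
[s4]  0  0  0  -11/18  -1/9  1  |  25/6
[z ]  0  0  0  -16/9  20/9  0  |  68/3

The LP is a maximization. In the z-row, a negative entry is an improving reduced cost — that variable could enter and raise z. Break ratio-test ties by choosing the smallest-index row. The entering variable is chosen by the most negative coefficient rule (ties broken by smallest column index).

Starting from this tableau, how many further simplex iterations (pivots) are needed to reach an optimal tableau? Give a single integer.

1

pivot: s2 in, b out → z = 108
No improving column remains; optimal.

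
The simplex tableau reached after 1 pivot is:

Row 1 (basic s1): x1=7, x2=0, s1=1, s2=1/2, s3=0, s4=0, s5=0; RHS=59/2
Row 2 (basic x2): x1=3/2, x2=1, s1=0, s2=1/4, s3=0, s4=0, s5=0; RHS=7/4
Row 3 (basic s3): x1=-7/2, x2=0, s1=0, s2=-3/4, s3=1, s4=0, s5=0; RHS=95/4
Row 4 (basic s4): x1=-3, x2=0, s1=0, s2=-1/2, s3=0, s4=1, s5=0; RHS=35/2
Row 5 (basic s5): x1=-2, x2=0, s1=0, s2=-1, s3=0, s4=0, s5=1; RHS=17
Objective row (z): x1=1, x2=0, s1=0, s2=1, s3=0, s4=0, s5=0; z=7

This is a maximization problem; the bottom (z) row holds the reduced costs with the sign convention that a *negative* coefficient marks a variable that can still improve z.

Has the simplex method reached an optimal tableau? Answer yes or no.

No objective-row coefficient is strictly negative, so no entering variable exists; the tableau is optimal.

yes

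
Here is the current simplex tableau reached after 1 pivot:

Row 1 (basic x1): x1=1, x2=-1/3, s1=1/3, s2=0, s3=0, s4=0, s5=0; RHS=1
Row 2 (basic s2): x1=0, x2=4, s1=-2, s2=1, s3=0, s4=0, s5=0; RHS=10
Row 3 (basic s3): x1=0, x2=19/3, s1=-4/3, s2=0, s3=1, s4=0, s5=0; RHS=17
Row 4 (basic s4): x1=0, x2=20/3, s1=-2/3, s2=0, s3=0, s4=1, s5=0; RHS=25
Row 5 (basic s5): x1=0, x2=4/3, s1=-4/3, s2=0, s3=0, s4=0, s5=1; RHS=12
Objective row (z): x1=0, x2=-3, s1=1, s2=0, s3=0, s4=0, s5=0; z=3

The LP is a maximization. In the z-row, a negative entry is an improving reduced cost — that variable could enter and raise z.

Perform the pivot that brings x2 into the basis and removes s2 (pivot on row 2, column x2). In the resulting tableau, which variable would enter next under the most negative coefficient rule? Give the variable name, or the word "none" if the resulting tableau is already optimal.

s1

Pivot element 4. New z-row = old z-row − (-3)·(row 2/4).
Updated z-row coefficients: x1: 0, x2: 0, s1: -1/2, s2: 3/4, s3: 0, s4: 0, s5: 0.
The most negative is -1/2 in column s1, so s1 would enter next.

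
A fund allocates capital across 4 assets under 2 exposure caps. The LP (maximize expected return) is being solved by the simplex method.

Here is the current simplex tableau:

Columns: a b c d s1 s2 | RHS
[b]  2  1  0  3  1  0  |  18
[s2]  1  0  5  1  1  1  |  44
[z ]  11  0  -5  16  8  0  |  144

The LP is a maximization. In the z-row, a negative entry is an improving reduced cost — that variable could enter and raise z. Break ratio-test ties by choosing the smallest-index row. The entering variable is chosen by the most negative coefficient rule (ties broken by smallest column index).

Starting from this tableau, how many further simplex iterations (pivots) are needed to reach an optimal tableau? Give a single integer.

1

pivot: c in, s2 out → z = 188
No improving column remains; optimal.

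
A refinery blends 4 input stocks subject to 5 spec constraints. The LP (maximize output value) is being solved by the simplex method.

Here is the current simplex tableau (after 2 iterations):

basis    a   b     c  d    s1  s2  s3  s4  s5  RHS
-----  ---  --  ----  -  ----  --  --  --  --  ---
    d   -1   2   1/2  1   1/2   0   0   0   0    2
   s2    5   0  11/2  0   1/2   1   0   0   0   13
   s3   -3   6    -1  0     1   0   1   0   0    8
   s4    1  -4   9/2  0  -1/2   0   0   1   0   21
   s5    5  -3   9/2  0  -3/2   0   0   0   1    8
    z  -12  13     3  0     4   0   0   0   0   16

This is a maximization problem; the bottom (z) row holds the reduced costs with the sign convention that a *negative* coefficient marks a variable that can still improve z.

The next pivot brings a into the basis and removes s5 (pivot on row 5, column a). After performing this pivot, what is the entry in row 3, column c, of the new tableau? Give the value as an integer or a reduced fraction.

Pivot element is row 5, column a: 5.
Normalize row 5: new (row 5, c) = (9/2)/5 = 9/10.
row 3 ← row 3 − (-3)·(new row 5): -1 − (-3)·(9/10) = 17/10.

17/10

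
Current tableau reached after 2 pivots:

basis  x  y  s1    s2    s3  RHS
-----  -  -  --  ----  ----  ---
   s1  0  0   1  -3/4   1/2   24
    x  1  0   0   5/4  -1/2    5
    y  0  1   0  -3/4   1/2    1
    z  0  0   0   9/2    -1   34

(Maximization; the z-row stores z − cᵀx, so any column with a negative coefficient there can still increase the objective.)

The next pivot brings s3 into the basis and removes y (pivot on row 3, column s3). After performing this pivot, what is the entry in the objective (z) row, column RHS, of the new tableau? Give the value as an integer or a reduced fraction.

36

Pivot element is row 3, column s3: 1/2.
Normalize row 3: new (row 3, RHS) = 1/(1/2) = 2.
z-row ← z-row − (-1)·(new row 3): 34 − (-1)·2 = 36.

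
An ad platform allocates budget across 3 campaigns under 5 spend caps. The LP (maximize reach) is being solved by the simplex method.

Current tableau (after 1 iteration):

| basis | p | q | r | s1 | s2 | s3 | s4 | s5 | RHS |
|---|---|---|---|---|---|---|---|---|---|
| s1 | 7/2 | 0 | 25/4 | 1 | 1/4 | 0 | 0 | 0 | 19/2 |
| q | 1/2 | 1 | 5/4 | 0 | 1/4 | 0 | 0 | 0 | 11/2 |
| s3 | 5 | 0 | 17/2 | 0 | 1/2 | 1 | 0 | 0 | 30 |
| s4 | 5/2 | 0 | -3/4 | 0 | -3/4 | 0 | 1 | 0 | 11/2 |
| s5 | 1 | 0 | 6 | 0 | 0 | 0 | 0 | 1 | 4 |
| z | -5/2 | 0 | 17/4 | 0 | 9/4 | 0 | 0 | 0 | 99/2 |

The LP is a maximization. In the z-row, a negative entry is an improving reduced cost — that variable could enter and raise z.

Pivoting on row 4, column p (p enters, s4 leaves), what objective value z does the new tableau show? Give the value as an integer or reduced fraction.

55

Minimum ratio for p: (11/2)/(5/2) = 11/5.
z changes by −(z-row coeff of p)·ratio = −(-5/2)·(11/5) = 11/2.
New z = 99/2 + (11/2) = 55.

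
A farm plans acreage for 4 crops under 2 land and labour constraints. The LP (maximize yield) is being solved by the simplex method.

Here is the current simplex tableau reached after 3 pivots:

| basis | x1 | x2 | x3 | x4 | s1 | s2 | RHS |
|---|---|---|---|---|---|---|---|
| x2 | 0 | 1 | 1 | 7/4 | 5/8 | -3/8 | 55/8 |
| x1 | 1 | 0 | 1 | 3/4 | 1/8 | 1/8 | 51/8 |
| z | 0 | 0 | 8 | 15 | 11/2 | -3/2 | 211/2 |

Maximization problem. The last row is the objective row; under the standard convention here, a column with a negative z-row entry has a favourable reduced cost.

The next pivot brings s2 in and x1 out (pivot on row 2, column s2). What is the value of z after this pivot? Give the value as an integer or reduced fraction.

182

Minimum ratio for s2: (51/8)/(1/8) = 51.
z changes by −(z-row coeff of s2)·ratio = −(-3/2)·51 = 153/2.
New z = 211/2 + (153/2) = 182.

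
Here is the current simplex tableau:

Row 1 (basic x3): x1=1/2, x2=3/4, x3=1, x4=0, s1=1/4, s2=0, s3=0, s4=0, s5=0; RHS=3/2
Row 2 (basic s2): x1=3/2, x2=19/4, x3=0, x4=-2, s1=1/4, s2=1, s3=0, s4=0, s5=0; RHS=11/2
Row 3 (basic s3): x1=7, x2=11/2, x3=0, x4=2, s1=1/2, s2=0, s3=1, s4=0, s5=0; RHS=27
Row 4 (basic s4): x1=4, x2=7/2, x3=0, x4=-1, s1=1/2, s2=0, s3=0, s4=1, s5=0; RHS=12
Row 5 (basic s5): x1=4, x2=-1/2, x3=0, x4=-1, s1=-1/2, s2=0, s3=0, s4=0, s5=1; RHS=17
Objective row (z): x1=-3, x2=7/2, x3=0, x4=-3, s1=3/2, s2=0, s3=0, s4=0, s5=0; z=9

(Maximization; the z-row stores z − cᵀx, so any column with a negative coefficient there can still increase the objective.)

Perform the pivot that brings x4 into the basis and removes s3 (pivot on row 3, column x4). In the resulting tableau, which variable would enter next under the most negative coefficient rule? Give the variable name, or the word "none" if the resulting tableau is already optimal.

Pivot element 2. New z-row = old z-row − (-3)·(row 3/2).
Updated z-row coefficients: x1: 15/2, x2: 47/4, x3: 0, x4: 0, s1: 9/4, s2: 0, s3: 3/2, s4: 0, s5: 0.
No coefficient is strictly negative; the tableau after this pivot is optimal.

none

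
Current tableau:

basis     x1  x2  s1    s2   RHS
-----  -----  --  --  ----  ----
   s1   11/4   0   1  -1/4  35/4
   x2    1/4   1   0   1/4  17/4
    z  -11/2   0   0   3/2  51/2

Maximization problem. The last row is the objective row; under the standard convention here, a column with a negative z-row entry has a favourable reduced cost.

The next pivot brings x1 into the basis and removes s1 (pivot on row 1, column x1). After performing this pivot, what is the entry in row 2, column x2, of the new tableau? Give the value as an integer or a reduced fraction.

Pivot element is row 1, column x1: 11/4.
Normalize row 1: new (row 1, x2) = 0/(11/4) = 0.
row 2 ← row 2 − (1/4)·(new row 1): 1 − (1/4)·0 = 1.

1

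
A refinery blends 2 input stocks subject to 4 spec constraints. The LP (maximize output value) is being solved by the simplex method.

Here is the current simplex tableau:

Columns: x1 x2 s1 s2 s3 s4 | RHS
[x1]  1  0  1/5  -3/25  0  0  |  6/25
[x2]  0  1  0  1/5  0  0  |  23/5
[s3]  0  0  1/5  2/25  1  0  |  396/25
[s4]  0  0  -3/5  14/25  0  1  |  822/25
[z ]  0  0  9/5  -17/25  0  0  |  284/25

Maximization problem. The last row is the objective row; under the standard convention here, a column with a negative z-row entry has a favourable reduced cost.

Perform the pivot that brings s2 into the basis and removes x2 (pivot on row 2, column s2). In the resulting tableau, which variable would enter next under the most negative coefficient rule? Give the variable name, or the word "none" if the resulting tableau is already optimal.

none

Pivot element 1/5. New z-row = old z-row − (-17/25)·(row 2/(1/5)).
Updated z-row coefficients: x1: 0, x2: 17/5, s1: 9/5, s2: 0, s3: 0, s4: 0.
No coefficient is strictly negative; the tableau after this pivot is optimal.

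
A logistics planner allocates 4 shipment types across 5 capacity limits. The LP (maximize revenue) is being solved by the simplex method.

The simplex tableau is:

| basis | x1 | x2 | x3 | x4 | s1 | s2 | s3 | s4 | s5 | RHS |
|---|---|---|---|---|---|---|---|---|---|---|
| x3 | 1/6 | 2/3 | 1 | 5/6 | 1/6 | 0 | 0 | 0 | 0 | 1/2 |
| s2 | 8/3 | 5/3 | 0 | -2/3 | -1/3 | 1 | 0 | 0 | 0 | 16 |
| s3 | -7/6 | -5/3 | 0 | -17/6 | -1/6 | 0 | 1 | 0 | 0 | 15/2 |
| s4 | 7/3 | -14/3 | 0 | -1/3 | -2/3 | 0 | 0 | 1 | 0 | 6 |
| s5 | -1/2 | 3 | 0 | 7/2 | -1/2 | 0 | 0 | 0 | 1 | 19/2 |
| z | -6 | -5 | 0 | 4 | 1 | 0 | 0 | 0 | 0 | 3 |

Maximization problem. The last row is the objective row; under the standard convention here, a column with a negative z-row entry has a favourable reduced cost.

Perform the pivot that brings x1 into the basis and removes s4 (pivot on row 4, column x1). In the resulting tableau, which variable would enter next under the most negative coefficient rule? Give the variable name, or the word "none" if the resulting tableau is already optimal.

Pivot element 7/3. New z-row = old z-row − (-6)·(row 4/(7/3)).
Updated z-row coefficients: x1: 0, x2: -17, x3: 0, x4: 22/7, s1: -5/7, s2: 0, s3: 0, s4: 18/7, s5: 0.
The most negative is -17 in column x2, so x2 would enter next.

x2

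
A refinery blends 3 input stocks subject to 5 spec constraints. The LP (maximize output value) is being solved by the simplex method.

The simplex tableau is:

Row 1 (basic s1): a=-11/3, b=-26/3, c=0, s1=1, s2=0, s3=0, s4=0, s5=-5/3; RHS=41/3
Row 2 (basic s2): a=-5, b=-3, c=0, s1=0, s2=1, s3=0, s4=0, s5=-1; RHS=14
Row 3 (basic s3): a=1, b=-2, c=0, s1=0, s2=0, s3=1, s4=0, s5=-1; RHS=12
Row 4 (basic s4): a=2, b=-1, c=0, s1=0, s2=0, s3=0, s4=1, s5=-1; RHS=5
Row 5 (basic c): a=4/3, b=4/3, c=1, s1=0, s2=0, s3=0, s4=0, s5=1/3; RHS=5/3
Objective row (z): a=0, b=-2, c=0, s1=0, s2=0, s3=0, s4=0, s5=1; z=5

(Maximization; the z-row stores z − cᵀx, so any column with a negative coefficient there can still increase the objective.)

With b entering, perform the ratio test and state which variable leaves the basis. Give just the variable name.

Ratios: row 1 (s1): entry -26/3 ≤ 0, skip; row 2 (s2): entry -3 ≤ 0, skip; row 3 (s3): entry -2 ≤ 0, skip; row 4 (s4): entry -1 ≤ 0, skip; row 5 (c): (5/3)/(4/3) = 5/4.
Minimum ratio 5/4 is in the c row, so c leaves.

c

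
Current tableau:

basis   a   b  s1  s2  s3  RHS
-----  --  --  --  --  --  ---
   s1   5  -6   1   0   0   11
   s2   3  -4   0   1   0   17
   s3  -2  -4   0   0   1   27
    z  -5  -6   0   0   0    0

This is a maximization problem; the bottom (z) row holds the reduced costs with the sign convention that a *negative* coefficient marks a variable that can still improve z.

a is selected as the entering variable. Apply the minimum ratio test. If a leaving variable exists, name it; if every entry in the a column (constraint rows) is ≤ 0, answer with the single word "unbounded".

s1

Ratios: row 1 (s1): 11/5 = 11/5; row 2 (s2): 17/3 = 17/3; row 3 (s3): entry -2 ≤ 0, skip.
Minimum ratio is in the s1 row, so s1 leaves.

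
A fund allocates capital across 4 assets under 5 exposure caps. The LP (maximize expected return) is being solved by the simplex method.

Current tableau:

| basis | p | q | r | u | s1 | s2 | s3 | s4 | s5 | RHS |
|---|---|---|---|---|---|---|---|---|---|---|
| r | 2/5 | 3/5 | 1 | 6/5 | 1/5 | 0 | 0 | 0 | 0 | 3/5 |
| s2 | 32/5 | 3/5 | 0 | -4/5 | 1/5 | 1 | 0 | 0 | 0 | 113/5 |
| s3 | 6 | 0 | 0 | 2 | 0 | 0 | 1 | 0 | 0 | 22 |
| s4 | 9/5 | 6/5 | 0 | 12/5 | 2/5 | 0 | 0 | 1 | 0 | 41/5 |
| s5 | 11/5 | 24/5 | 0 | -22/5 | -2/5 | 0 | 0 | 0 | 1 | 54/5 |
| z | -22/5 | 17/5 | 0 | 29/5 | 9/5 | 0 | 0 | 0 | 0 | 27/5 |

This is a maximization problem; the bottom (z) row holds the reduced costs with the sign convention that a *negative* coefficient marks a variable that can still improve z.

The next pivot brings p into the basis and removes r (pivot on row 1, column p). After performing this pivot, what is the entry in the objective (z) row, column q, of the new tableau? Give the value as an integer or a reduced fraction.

10

Pivot element is row 1, column p: 2/5.
Normalize row 1: new (row 1, q) = (3/5)/(2/5) = 3/2.
z-row ← z-row − (-22/5)·(new row 1): 17/5 − (-22/5)·(3/2) = 10.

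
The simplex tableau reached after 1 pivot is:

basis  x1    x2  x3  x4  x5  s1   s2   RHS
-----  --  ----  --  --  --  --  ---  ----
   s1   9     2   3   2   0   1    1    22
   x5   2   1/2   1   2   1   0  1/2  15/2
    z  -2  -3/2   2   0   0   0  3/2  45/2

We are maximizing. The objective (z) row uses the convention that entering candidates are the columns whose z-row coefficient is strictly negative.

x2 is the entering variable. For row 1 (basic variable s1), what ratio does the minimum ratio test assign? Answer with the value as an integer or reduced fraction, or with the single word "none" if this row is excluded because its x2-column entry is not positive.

Ratio = RHS / (x2 entry) = 22 / 2 = 11.

11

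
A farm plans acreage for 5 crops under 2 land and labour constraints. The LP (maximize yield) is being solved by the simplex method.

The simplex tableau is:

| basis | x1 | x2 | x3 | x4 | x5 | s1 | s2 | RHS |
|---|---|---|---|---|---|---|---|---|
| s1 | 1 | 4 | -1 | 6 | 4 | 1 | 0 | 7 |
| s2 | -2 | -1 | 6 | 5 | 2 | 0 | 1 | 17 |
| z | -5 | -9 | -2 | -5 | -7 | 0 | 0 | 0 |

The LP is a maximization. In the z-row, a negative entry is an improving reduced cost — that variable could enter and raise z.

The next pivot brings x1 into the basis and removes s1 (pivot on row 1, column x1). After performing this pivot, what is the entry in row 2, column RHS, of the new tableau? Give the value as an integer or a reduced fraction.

31

Pivot element is row 1, column x1: 1.
Normalize row 1: new (row 1, RHS) = 7/1 = 7.
row 2 ← row 2 − (-2)·(new row 1): 17 − (-2)·7 = 31.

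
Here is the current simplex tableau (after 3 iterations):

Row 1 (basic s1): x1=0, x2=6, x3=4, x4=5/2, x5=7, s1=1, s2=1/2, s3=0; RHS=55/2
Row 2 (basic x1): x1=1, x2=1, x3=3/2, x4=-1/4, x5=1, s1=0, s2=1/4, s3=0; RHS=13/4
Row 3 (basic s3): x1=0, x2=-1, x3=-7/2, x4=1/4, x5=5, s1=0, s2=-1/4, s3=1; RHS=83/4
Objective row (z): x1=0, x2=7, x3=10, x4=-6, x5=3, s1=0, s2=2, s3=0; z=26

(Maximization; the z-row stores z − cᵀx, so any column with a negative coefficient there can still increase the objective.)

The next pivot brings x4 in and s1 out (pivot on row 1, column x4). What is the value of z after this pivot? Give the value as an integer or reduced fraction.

Minimum ratio for x4: (55/2)/(5/2) = 11.
z changes by −(z-row coeff of x4)·ratio = −(-6)·11 = 66.
New z = 26 + 66 = 92.

92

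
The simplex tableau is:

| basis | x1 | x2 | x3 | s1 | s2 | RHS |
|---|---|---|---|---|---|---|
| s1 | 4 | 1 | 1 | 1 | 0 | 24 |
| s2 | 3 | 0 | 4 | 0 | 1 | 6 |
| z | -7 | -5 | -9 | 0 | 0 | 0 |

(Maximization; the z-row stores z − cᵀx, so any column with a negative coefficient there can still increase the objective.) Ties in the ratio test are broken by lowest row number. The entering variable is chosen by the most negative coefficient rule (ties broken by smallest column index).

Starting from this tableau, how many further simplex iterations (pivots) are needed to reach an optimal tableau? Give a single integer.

pivot: x3 in, s2 out → z = 27/2
pivot: x2 in, s1 out → z = 126
No improving column remains; optimal.

2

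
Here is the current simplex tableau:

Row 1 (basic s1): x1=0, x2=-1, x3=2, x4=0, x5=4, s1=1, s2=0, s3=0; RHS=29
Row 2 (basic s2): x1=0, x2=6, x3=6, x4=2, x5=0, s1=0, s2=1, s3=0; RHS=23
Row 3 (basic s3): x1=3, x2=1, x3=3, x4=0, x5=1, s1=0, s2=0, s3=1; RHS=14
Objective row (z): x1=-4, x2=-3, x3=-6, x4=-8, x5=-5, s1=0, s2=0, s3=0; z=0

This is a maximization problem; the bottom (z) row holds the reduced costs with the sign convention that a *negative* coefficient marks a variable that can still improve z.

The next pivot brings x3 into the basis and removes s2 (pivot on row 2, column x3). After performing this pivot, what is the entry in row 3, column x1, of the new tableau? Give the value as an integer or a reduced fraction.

Pivot element is row 2, column x3: 6.
Normalize row 2: new (row 2, x1) = 0/6 = 0.
row 3 ← row 3 − 3·(new row 2): 3 − 3·0 = 3.

3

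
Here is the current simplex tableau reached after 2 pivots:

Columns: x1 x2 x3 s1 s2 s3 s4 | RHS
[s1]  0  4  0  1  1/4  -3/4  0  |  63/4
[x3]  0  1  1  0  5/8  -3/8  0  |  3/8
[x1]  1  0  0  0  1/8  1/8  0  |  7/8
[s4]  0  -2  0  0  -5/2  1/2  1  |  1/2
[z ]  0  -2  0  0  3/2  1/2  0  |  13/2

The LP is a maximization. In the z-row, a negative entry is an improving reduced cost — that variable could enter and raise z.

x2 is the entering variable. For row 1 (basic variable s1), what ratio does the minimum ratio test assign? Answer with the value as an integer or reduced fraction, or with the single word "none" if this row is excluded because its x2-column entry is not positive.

63/16

Ratio = RHS / (x2 entry) = (63/4) / 4 = 63/16.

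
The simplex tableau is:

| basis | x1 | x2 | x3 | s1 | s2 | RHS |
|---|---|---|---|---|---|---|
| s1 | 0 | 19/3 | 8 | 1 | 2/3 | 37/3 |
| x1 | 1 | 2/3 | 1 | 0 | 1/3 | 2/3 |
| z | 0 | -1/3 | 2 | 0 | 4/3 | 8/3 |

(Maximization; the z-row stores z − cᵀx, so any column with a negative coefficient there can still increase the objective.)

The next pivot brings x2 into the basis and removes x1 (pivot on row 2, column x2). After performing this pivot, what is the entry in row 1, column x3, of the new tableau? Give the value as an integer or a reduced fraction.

-3/2

Pivot element is row 2, column x2: 2/3.
Normalize row 2: new (row 2, x3) = 1/(2/3) = 3/2.
row 1 ← row 1 − (19/3)·(new row 2): 8 − (19/3)·(3/2) = -3/2.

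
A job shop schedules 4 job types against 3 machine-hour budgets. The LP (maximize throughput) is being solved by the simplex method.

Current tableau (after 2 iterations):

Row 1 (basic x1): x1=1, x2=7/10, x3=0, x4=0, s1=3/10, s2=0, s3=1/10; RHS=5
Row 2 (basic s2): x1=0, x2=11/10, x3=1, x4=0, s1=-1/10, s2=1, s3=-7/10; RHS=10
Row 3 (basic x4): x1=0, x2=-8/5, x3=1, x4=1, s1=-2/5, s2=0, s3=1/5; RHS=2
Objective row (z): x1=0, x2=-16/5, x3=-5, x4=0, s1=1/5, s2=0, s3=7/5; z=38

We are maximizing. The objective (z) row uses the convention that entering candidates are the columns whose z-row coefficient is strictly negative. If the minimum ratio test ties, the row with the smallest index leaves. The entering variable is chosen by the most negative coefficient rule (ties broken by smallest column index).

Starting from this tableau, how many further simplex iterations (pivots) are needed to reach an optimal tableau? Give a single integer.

3

pivot: x3 in, x4 out → z = 48
pivot: x2 in, s2 out → z = 2192/27
pivot: s3 in, x1 out → z = 836/9
No improving column remains; optimal.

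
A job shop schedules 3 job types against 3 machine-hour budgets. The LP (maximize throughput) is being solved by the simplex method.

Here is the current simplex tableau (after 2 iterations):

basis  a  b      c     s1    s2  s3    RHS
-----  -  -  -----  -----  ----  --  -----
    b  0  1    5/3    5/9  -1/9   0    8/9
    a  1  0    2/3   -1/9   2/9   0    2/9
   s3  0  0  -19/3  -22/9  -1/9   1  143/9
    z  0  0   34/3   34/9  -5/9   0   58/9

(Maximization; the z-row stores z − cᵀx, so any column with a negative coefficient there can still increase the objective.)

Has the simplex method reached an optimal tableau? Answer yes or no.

no

Column s2 has objective-row coefficient -5/9, which is negative; an improving pivot exists, so not yet optimal.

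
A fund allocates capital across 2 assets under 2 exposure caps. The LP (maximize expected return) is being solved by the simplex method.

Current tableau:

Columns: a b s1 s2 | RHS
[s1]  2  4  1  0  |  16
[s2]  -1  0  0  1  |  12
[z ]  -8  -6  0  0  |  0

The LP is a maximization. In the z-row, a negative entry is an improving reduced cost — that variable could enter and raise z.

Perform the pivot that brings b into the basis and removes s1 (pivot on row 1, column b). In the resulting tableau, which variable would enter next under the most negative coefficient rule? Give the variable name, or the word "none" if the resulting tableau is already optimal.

Pivot element 4. New z-row = old z-row − (-6)·(row 1/4).
Updated z-row coefficients: a: -5, b: 0, s1: 3/2, s2: 0.
The most negative is -5 in column a, so a would enter next.

a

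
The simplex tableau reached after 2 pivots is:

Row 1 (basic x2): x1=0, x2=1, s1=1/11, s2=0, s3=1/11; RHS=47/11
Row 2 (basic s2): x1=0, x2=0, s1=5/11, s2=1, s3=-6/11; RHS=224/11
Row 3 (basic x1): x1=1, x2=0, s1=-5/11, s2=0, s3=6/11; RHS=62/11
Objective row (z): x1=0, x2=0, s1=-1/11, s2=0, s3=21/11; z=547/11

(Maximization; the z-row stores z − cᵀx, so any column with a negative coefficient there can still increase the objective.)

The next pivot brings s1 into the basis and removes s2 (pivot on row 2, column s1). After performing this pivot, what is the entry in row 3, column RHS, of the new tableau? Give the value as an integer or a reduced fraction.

Pivot element is row 2, column s1: 5/11.
Normalize row 2: new (row 2, RHS) = (224/11)/(5/11) = 224/5.
row 3 ← row 3 − (-5/11)·(new row 2): 62/11 − (-5/11)·(224/5) = 26.

26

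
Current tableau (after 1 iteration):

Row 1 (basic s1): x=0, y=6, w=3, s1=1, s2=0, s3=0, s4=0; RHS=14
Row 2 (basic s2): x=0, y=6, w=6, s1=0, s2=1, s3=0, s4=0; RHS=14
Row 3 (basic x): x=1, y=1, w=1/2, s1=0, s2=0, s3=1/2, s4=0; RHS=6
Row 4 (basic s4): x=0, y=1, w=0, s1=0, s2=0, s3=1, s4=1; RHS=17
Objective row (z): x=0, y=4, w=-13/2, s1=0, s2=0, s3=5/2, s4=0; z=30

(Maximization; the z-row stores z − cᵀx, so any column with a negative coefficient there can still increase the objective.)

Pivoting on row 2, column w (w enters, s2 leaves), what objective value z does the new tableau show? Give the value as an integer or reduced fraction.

Minimum ratio for w: 14/6 = 7/3.
z changes by −(z-row coeff of w)·ratio = −(-13/2)·(7/3) = 91/6.
New z = 30 + (91/6) = 271/6.

271/6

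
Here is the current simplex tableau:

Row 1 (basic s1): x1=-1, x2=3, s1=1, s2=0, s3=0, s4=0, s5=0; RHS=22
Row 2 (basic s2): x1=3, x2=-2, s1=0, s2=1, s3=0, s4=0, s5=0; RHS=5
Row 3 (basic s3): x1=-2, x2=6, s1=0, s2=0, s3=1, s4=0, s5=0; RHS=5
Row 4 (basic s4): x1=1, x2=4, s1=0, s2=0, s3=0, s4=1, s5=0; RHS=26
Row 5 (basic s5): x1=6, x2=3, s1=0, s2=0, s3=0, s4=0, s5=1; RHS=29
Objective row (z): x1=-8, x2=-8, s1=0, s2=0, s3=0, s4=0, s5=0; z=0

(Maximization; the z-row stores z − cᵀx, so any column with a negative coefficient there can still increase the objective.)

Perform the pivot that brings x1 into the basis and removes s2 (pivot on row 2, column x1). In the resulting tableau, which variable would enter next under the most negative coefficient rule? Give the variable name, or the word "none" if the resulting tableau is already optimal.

x2

Pivot element 3. New z-row = old z-row − (-8)·(row 2/3).
Updated z-row coefficients: x1: 0, x2: -40/3, s1: 0, s2: 8/3, s3: 0, s4: 0, s5: 0.
The most negative is -40/3 in column x2, so x2 would enter next.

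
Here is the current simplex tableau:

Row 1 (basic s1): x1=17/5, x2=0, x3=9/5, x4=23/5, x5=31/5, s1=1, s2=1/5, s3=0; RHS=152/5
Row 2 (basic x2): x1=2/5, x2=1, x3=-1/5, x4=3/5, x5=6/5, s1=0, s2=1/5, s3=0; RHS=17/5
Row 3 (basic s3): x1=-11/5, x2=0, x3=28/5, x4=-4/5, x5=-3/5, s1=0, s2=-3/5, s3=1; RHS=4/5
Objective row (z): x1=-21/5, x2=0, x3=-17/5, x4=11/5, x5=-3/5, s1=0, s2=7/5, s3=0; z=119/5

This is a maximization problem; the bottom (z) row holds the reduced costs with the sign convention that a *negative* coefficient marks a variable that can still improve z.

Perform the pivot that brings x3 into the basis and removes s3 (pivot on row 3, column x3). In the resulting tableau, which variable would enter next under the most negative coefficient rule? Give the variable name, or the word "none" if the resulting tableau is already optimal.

Pivot element 28/5. New z-row = old z-row − (-17/5)·(row 3/(28/5)).
Updated z-row coefficients: x1: -155/28, x2: 0, x3: 0, x4: 12/7, x5: -27/28, s1: 0, s2: 29/28, s3: 17/28.
The most negative is -155/28 in column x1, so x1 would enter next.

x1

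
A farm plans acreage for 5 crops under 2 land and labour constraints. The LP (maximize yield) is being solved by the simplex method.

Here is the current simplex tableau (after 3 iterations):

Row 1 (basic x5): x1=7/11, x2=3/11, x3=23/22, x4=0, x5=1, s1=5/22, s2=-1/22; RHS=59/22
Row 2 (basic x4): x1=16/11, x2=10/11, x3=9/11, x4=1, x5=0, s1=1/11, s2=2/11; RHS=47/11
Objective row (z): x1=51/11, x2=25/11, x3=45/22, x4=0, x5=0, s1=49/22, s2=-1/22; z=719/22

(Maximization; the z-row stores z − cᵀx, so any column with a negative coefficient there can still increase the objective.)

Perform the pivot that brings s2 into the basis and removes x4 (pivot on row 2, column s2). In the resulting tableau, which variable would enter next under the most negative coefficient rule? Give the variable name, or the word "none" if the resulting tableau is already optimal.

Pivot element 2/11. New z-row = old z-row − (-1/22)·(row 2/(2/11)).
Updated z-row coefficients: x1: 5, x2: 5/2, x3: 9/4, x4: 1/4, x5: 0, s1: 9/4, s2: 0.
No coefficient is strictly negative; the tableau after this pivot is optimal.

none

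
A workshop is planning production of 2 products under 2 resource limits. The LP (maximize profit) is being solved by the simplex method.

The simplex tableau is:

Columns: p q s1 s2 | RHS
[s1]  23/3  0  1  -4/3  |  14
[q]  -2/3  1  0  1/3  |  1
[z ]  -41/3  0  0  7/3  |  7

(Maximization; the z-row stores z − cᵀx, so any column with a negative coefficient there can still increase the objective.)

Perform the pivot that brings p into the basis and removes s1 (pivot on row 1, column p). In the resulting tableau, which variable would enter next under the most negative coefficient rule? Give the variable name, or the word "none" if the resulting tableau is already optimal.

Pivot element 23/3. New z-row = old z-row − (-41/3)·(row 1/(23/3)).
Updated z-row coefficients: p: 0, q: 0, s1: 41/23, s2: -1/23.
The most negative is -1/23 in column s2, so s2 would enter next.

s2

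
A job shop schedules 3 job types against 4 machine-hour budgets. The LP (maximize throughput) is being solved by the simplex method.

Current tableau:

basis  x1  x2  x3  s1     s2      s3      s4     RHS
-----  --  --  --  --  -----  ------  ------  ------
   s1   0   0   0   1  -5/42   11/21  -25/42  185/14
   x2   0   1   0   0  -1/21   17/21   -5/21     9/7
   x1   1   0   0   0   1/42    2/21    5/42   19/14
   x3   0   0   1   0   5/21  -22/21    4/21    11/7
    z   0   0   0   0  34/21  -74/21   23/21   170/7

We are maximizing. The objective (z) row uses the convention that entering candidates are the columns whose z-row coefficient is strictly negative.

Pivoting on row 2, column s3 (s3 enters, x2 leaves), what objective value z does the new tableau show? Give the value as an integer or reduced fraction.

508/17

Minimum ratio for s3: (9/7)/(17/21) = 27/17.
z changes by −(z-row coeff of s3)·ratio = −(-74/21)·(27/17) = 666/119.
New z = 170/7 + (666/119) = 508/17.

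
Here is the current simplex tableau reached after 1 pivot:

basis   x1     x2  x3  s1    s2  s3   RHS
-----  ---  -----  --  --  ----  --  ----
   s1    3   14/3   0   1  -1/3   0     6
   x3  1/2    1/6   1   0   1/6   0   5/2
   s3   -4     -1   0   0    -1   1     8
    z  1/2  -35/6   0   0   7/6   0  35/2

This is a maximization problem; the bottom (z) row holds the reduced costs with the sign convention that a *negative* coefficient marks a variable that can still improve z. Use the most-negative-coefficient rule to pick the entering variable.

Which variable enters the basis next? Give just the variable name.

x2

Objective-row coefficients: x1: 1/2, x2: -35/6, x3: 0, s1: 0, s2: 7/6, s3: 0.
The most negative is -35/6 in column x2, so x2 enters.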